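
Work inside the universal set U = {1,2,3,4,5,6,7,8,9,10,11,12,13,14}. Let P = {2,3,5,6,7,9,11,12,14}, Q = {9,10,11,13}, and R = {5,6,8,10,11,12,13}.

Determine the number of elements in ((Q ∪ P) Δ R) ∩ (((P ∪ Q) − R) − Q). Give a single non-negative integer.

4

Q ∪ P = {2,3,5,6,7,9,10,11,12,13,14}
(Q ∪ P) Δ R = {2,3,7,8,9,14}
P ∪ Q = {2,3,5,6,7,9,10,11,12,13,14}
(P ∪ Q) − R = {2,3,7,9,14}
((P ∪ Q) − R) − Q = {2,3,7,14}
((Q ∪ P) Δ R) ∩ (((P ∪ Q) − R) − Q) = {2,3,7,14}
|((Q ∪ P) Δ R) ∩ (((P ∪ Q) − R) − Q)| = 4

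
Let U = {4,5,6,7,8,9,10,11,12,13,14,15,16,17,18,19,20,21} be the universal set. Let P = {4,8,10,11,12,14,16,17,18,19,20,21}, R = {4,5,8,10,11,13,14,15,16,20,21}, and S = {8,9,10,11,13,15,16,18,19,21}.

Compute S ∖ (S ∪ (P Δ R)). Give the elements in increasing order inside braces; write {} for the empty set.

P Δ R = {5,12,13,15,17,18,19}
S ∪ (P Δ R) = {5,8,9,10,11,12,13,15,16,17,18,19,21}
S ∖ (S ∪ (P Δ R)) = {}

{}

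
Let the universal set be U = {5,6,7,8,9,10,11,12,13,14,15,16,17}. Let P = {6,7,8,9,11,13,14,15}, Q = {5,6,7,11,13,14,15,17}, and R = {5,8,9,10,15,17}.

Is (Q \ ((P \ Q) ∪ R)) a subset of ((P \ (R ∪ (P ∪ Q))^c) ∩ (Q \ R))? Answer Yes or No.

P \ Q = {8,9}
(P \ Q) ∪ R = {5,8,9,10,15,17}
Q \ ((P \ Q) ∪ R) = {6,7,11,13,14}
P ∪ Q = {5,6,7,8,9,11,13,14,15,17}
R ∪ (P ∪ Q) = {5,6,7,8,9,10,11,13,14,15,17}
(R ∪ (P ∪ Q))^c = {12,16}
P \ (R ∪ (P ∪ Q))^c = {6,7,8,9,11,13,14,15}
Q \ R = {6,7,11,13,14}
(P \ (R ∪ (P ∪ Q))^c) ∩ (Q \ R) = {6,7,11,13,14}
Every element of {6,7,11,13,14} is in {6,7,11,13,14}, so Q \ ((P \ Q) ∪ R) ⊆ (P \ (R ∪ (P ∪ Q))^c) ∩ (Q \ R).

Yes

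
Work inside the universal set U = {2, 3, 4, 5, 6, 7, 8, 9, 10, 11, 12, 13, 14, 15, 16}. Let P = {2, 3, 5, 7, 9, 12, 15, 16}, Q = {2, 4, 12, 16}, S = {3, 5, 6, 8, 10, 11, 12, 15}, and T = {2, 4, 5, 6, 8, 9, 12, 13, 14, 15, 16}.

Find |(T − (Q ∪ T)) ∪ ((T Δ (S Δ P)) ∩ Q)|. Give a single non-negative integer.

Q ∪ T = {2, 4, 5, 6, 8, 9, 12, 13, 14, 15, 16}
T − (Q ∪ T) = {}
S Δ P = {2, 6, 7, 8, 9, 10, 11, 16}
T Δ (S Δ P) = {4, 5, 7, 10, 11, 12, 13, 14, 15}
(T Δ (S Δ P)) ∩ Q = {4, 12}
(T − (Q ∪ T)) ∪ ((T Δ (S Δ P)) ∩ Q) = {4, 12}
|(T − (Q ∪ T)) ∪ ((T Δ (S Δ P)) ∩ Q)| = 2

2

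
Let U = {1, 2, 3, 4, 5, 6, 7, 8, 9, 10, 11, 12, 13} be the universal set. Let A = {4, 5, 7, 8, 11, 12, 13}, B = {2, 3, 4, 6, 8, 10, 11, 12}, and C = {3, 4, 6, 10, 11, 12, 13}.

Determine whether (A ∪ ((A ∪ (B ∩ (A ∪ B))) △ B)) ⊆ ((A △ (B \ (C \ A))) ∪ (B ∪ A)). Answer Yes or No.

Yes

A ∪ B = {2, 3, 4, 5, 6, 7, 8, 10, 11, 12, 13}
B ∩ (A ∪ B) = {2, 3, 4, 6, 8, 10, 11, 12}
A ∪ (B ∩ (A ∪ B)) = {2, 3, 4, 5, 6, 7, 8, 10, 11, 12, 13}
(A ∪ (B ∩ (A ∪ B))) △ B = {5, 7, 13}
A ∪ ((A ∪ (B ∩ (A ∪ B))) △ B) = {4, 5, 7, 8, 11, 12, 13}
C \ A = {3, 6, 10}
B \ (C \ A) = {2, 4, 8, 11, 12}
A △ (B \ (C \ A)) = {2, 5, 7, 13}
B ∪ A = {2, 3, 4, 5, 6, 7, 8, 10, 11, 12, 13}
(A △ (B \ (C \ A))) ∪ (B ∪ A) = {2, 3, 4, 5, 6, 7, 8, 10, 11, 12, 13}
Every element of {4, 5, 7, 8, 11, 12, 13} is in {2, 3, 4, 5, 6, 7, 8, 10, 11, 12, 13}, so A ∪ ((A ∪ (B ∩ (A ∪ B))) △ B) ⊆ (A △ (B \ (C \ A))) ∪ (B ∪ A).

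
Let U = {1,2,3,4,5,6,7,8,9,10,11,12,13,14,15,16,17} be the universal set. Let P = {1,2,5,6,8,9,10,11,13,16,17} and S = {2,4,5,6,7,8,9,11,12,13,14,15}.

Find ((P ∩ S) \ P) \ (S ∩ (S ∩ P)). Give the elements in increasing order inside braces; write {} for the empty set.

P ∩ S = {2,5,6,8,9,11,13}
(P ∩ S) \ P = {}
S ∩ P = {2,5,6,8,9,11,13}
S ∩ (S ∩ P) = {2,5,6,8,9,11,13}
((P ∩ S) \ P) \ (S ∩ (S ∩ P)) = {}

{}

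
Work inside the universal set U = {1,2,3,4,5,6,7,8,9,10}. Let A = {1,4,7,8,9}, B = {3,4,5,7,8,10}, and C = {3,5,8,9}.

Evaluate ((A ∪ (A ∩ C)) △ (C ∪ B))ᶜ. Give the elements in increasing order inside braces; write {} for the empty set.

{2,4,6,7,8,9}

A ∩ C = {8,9}
A ∪ (A ∩ C) = {1,4,7,8,9}
C ∪ B = {3,4,5,7,8,9,10}
(A ∪ (A ∩ C)) △ (C ∪ B) = {1,3,5,10}
((A ∪ (A ∩ C)) △ (C ∪ B))ᶜ = {2,4,6,7,8,9}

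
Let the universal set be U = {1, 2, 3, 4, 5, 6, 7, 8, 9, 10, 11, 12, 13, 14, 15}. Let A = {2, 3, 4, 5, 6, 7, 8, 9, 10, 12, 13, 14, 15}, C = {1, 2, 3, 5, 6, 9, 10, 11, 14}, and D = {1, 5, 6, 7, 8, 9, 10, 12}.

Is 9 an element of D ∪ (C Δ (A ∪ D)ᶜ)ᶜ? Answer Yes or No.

9 ∈ A and 9 ∈ D, so 9 ∈ A ∪ D
9 ∉ (A ∪ D)ᶜ since 9 ∈ (A ∪ D)
9 ∈ C and 9 ∉ (A ∪ D)ᶜ, so 9 ∈ C Δ (A ∪ D)ᶜ
9 ∉ (C Δ (A ∪ D)ᶜ)ᶜ since 9 ∈ (C Δ (A ∪ D)ᶜ)
9 ∈ D and 9 ∉ (C Δ (A ∪ D)ᶜ)ᶜ, so 9 ∈ D ∪ (C Δ (A ∪ D)ᶜ)ᶜ

Yes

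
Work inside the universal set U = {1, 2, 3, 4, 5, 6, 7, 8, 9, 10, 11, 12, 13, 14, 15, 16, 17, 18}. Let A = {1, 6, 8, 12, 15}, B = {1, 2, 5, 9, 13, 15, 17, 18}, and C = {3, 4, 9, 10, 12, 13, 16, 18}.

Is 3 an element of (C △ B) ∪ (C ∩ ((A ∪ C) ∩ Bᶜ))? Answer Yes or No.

Yes

3 ∈ C and 3 ∉ B, so 3 ∈ C △ B
3 ∉ A and 3 ∈ C, so 3 ∈ A ∪ C
3 ∉ B, so 3 ∈ Bᶜ
3 ∈ (A ∪ C) and 3 ∈ Bᶜ, so 3 ∈ (A ∪ C) ∩ Bᶜ
3 ∈ C and 3 ∈ ((A ∪ C) ∩ Bᶜ), so 3 ∈ C ∩ ((A ∪ C) ∩ Bᶜ)
3 ∈ (C △ B) and 3 ∈ (C ∩ ((A ∪ C) ∩ Bᶜ)), so 3 ∈ (C △ B) ∪ (C ∩ ((A ∪ C) ∩ Bᶜ))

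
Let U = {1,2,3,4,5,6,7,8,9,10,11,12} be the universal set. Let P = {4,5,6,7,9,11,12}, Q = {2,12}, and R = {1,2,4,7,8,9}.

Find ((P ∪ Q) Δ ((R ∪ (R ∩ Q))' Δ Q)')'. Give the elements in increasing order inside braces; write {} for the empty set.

{3,4,7,9,10,12}

P ∪ Q = {2,4,5,6,7,9,11,12}
R ∩ Q = {2}
R ∪ (R ∩ Q) = {1,2,4,7,8,9}
(R ∪ (R ∩ Q))' = {3,5,6,10,11,12}
(R ∪ (R ∩ Q))' Δ Q = {2,3,5,6,10,11}
((R ∪ (R ∩ Q))' Δ Q)' = {1,4,7,8,9,12}
(P ∪ Q) Δ ((R ∪ (R ∩ Q))' Δ Q)' = {1,2,5,6,8,11}
((P ∪ Q) Δ ((R ∪ (R ∩ Q))' Δ Q)')' = {3,4,7,9,10,12}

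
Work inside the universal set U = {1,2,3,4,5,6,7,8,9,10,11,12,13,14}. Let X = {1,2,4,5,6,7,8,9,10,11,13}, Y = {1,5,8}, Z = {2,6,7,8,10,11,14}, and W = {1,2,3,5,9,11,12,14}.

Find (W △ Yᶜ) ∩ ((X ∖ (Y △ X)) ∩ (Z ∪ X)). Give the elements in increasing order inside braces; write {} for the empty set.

{1,5}

Yᶜ = {2,3,4,6,7,9,10,11,12,13,14}
W △ Yᶜ = {1,4,5,6,7,10,13}
Y △ X = {2,4,6,7,9,10,11,13}
X ∖ (Y △ X) = {1,5,8}
Z ∪ X = {1,2,4,5,6,7,8,9,10,11,13,14}
(X ∖ (Y △ X)) ∩ (Z ∪ X) = {1,5,8}
(W △ Yᶜ) ∩ ((X ∖ (Y △ X)) ∩ (Z ∪ X)) = {1,5}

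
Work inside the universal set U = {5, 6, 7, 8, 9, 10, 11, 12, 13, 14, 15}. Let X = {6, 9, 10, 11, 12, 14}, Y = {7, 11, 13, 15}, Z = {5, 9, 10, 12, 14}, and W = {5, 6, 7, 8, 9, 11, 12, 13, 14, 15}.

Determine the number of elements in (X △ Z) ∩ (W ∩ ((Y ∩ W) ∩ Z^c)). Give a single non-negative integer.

1

X △ Z = {5, 6, 11}
Y ∩ W = {7, 11, 13, 15}
Z^c = {6, 7, 8, 11, 13, 15}
(Y ∩ W) ∩ Z^c = {7, 11, 13, 15}
W ∩ ((Y ∩ W) ∩ Z^c) = {7, 11, 13, 15}
(X △ Z) ∩ (W ∩ ((Y ∩ W) ∩ Z^c)) = {11}
|(X △ Z) ∩ (W ∩ ((Y ∩ W) ∩ Z^c))| = 1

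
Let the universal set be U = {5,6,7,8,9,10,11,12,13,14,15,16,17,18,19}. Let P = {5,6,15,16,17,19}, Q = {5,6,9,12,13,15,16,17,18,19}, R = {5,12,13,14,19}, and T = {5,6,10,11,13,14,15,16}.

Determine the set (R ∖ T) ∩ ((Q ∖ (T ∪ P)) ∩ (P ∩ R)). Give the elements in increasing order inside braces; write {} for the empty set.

{}

R ∖ T = {12,19}
T ∪ P = {5,6,10,11,13,14,15,16,17,19}
Q ∖ (T ∪ P) = {9,12,18}
P ∩ R = {5,19}
(Q ∖ (T ∪ P)) ∩ (P ∩ R) = {}
(R ∖ T) ∩ ((Q ∖ (T ∪ P)) ∩ (P ∩ R)) = {}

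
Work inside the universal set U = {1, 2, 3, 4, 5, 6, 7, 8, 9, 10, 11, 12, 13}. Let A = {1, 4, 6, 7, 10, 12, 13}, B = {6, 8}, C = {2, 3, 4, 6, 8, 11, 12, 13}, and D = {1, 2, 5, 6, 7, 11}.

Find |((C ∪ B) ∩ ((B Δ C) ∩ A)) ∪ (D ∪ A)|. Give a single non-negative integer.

10

C ∪ B = {2, 3, 4, 6, 8, 11, 12, 13}
B Δ C = {2, 3, 4, 11, 12, 13}
(B Δ C) ∩ A = {4, 12, 13}
(C ∪ B) ∩ ((B Δ C) ∩ A) = {4, 12, 13}
D ∪ A = {1, 2, 4, 5, 6, 7, 10, 11, 12, 13}
((C ∪ B) ∩ ((B Δ C) ∩ A)) ∪ (D ∪ A) = {1, 2, 4, 5, 6, 7, 10, 11, 12, 13}
|((C ∪ B) ∩ ((B Δ C) ∩ A)) ∪ (D ∪ A)| = 10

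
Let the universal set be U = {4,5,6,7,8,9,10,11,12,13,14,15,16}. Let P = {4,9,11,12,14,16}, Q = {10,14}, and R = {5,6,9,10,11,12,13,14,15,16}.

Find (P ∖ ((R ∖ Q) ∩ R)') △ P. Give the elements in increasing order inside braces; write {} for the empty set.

{4,14}

R ∖ Q = {5,6,9,11,12,13,15,16}
(R ∖ Q) ∩ R = {5,6,9,11,12,13,15,16}
((R ∖ Q) ∩ R)' = {4,7,8,10,14}
P ∖ ((R ∖ Q) ∩ R)' = {9,11,12,16}
(P ∖ ((R ∖ Q) ∩ R)') △ P = {4,14}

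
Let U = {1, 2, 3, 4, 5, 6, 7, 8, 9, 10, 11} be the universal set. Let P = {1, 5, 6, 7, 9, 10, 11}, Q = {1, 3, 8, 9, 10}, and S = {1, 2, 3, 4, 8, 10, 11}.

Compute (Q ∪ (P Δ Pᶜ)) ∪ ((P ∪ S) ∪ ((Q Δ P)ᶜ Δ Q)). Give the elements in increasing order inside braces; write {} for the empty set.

{1, 2, 3, 4, 5, 6, 7, 8, 9, 10, 11}

Pᶜ = {2, 3, 4, 8}
P Δ Pᶜ = {1, 2, 3, 4, 5, 6, 7, 8, 9, 10, 11}
Q ∪ (P Δ Pᶜ) = {1, 2, 3, 4, 5, 6, 7, 8, 9, 10, 11}
P ∪ S = {1, 2, 3, 4, 5, 6, 7, 8, 9, 10, 11}
Q Δ P = {3, 5, 6, 7, 8, 11}
(Q Δ P)ᶜ = {1, 2, 4, 9, 10}
(Q Δ P)ᶜ Δ Q = {2, 3, 4, 8}
(P ∪ S) ∪ ((Q Δ P)ᶜ Δ Q) = {1, 2, 3, 4, 5, 6, 7, 8, 9, 10, 11}
(Q ∪ (P Δ Pᶜ)) ∪ ((P ∪ S) ∪ ((Q Δ P)ᶜ Δ Q)) = {1, 2, 3, 4, 5, 6, 7, 8, 9, 10, 11}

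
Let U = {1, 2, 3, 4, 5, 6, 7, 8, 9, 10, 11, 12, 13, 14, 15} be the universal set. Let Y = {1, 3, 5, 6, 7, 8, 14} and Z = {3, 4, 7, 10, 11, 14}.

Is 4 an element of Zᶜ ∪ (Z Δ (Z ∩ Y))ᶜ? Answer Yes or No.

4 ∈ Z, so 4 ∉ Zᶜ
4 ∈ Z and 4 ∉ Y, so 4 ∉ Z ∩ Y
4 ∈ Z and 4 ∉ (Z ∩ Y), so 4 ∈ Z Δ (Z ∩ Y)
4 ∉ (Z Δ (Z ∩ Y))ᶜ since 4 ∈ (Z Δ (Z ∩ Y))
4 ∉ Zᶜ and 4 ∉ (Z Δ (Z ∩ Y))ᶜ, so 4 ∉ Zᶜ ∪ (Z Δ (Z ∩ Y))ᶜ

No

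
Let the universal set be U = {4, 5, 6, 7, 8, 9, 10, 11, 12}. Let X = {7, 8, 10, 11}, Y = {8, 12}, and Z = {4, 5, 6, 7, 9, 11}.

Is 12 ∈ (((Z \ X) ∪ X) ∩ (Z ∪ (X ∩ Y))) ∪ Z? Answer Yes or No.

No

12 ∉ Z and 12 ∉ X, so 12 ∉ Z \ X
12 ∉ (Z \ X) and 12 ∉ X, so 12 ∉ (Z \ X) ∪ X
12 ∉ X and 12 ∈ Y, so 12 ∉ X ∩ Y
12 ∉ Z and 12 ∉ (X ∩ Y), so 12 ∉ Z ∪ (X ∩ Y)
12 ∉ ((Z \ X) ∪ X) and 12 ∉ (Z ∪ (X ∩ Y)), so 12 ∉ ((Z \ X) ∪ X) ∩ (Z ∪ (X ∩ Y))
12 ∉ (((Z \ X) ∪ X) ∩ (Z ∪ (X ∩ Y))) and 12 ∉ Z, so 12 ∉ (((Z \ X) ∪ X) ∩ (Z ∪ (X ∩ Y))) ∪ Z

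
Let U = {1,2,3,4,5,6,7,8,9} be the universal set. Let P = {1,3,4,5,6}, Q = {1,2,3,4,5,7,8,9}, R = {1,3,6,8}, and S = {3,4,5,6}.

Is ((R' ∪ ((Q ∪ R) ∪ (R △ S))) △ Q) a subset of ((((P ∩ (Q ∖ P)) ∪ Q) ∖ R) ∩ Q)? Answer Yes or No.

No

R' = {2,4,5,7,9}
Q ∪ R = {1,2,3,4,5,6,7,8,9}
R △ S = {1,4,5,8}
(Q ∪ R) ∪ (R △ S) = {1,2,3,4,5,6,7,8,9}
R' ∪ ((Q ∪ R) ∪ (R △ S)) = {1,2,3,4,5,6,7,8,9}
(R' ∪ ((Q ∪ R) ∪ (R △ S))) △ Q = {6}
Q ∖ P = {2,7,8,9}
P ∩ (Q ∖ P) = {}
(P ∩ (Q ∖ P)) ∪ Q = {1,2,3,4,5,7,8,9}
((P ∩ (Q ∖ P)) ∪ Q) ∖ R = {2,4,5,7,9}
(((P ∩ (Q ∖ P)) ∪ Q) ∖ R) ∩ Q = {2,4,5,7,9}
6 ∈ (R' ∪ ((Q ∪ R) ∪ (R △ S))) △ Q but 6 ∉ (((P ∩ (Q ∖ P)) ∪ Q) ∖ R) ∩ Q, so the inclusion fails.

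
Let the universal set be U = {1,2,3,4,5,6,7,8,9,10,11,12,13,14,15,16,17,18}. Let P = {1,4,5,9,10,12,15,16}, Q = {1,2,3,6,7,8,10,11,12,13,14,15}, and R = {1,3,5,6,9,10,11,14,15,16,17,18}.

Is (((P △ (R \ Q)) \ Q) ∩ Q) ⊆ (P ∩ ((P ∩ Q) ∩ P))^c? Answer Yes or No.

Yes

R \ Q = {5,9,16,17,18}
P △ (R \ Q) = {1,4,10,12,15,17,18}
(P △ (R \ Q)) \ Q = {4,17,18}
((P △ (R \ Q)) \ Q) ∩ Q = {}
P ∩ Q = {1,10,12,15}
(P ∩ Q) ∩ P = {1,10,12,15}
P ∩ ((P ∩ Q) ∩ P) = {1,10,12,15}
(P ∩ ((P ∩ Q) ∩ P))^c = {2,3,4,5,6,7,8,9,11,13,14,16,17,18}
Every element of {} is in {2,3,4,5,6,7,8,9,11,13,14,16,17,18}, so ((P △ (R \ Q)) \ Q) ∩ Q ⊆ (P ∩ ((P ∩ Q) ∩ P))^c.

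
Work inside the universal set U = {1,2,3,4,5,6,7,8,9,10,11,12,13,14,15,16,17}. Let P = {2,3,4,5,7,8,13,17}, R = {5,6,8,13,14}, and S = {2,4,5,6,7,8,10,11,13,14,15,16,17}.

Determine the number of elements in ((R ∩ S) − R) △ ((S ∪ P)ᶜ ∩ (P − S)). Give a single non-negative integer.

R ∩ S = {5,6,8,13,14}
(R ∩ S) − R = {}
S ∪ P = {2,3,4,5,6,7,8,10,11,13,14,15,16,17}
(S ∪ P)ᶜ = {1,9,12}
P − S = {3}
(S ∪ P)ᶜ ∩ (P − S) = {}
((R ∩ S) − R) △ ((S ∪ P)ᶜ ∩ (P − S)) = {}
|((R ∩ S) − R) △ ((S ∪ P)ᶜ ∩ (P − S))| = 0

0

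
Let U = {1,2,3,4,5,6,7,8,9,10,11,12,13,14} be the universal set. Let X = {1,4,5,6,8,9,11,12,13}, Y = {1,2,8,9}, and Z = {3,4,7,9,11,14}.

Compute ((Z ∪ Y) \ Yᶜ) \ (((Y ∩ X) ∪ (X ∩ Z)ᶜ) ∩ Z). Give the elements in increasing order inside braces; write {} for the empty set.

Z ∪ Y = {1,2,3,4,7,8,9,11,14}
Yᶜ = {3,4,5,6,7,10,11,12,13,14}
(Z ∪ Y) \ Yᶜ = {1,2,8,9}
Y ∩ X = {1,8,9}
X ∩ Z = {4,9,11}
(X ∩ Z)ᶜ = {1,2,3,5,6,7,8,10,12,13,14}
(Y ∩ X) ∪ (X ∩ Z)ᶜ = {1,2,3,5,6,7,8,9,10,12,13,14}
((Y ∩ X) ∪ (X ∩ Z)ᶜ) ∩ Z = {3,7,9,14}
((Z ∪ Y) \ Yᶜ) \ (((Y ∩ X) ∪ (X ∩ Z)ᶜ) ∩ Z) = {1,2,8}

{1,2,8}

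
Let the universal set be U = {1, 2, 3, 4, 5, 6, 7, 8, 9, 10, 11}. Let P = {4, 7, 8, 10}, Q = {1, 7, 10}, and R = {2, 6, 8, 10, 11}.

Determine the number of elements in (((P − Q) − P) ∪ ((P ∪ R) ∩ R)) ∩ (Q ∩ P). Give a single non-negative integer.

1

P − Q = {4, 8}
(P − Q) − P = {}
P ∪ R = {2, 4, 6, 7, 8, 10, 11}
(P ∪ R) ∩ R = {2, 6, 8, 10, 11}
((P − Q) − P) ∪ ((P ∪ R) ∩ R) = {2, 6, 8, 10, 11}
Q ∩ P = {7, 10}
(((P − Q) − P) ∪ ((P ∪ R) ∩ R)) ∩ (Q ∩ P) = {10}
|(((P − Q) − P) ∪ ((P ∪ R) ∩ R)) ∩ (Q ∩ P)| = 1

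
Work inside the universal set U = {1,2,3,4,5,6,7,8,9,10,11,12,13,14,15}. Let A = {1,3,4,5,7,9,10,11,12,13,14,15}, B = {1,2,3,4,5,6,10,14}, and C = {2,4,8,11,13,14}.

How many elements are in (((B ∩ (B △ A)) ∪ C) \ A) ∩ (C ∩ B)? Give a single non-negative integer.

1

B △ A = {2,6,7,9,11,12,13,15}
B ∩ (B △ A) = {2,6}
(B ∩ (B △ A)) ∪ C = {2,4,6,8,11,13,14}
((B ∩ (B △ A)) ∪ C) \ A = {2,6,8}
C ∩ B = {2,4,14}
(((B ∩ (B △ A)) ∪ C) \ A) ∩ (C ∩ B) = {2}
|(((B ∩ (B △ A)) ∪ C) \ A) ∩ (C ∩ B)| = 1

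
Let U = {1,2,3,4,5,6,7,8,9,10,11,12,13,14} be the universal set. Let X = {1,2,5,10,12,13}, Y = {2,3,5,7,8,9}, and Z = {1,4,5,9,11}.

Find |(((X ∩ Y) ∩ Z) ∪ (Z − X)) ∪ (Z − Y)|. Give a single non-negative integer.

5

X ∩ Y = {2,5}
(X ∩ Y) ∩ Z = {5}
Z − X = {4,9,11}
((X ∩ Y) ∩ Z) ∪ (Z − X) = {4,5,9,11}
Z − Y = {1,4,11}
(((X ∩ Y) ∩ Z) ∪ (Z − X)) ∪ (Z − Y) = {1,4,5,9,11}
|(((X ∩ Y) ∩ Z) ∪ (Z − X)) ∪ (Z − Y)| = 5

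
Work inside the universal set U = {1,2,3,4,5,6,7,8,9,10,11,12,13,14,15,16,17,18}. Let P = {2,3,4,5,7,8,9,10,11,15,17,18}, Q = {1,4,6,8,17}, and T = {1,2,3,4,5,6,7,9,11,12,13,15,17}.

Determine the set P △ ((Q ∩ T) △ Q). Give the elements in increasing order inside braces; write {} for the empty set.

Q ∩ T = {1,4,6,17}
(Q ∩ T) △ Q = {8}
P △ ((Q ∩ T) △ Q) = {2,3,4,5,7,9,10,11,15,17,18}

{2,3,4,5,7,9,10,11,15,17,18}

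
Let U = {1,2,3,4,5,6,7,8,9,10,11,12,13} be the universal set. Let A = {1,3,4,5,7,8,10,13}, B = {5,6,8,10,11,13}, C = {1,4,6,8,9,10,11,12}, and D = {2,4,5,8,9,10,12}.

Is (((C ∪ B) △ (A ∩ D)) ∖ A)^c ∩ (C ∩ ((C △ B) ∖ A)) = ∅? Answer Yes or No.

C ∪ B = {1,4,5,6,8,9,10,11,12,13}
A ∩ D = {4,5,8,10}
(C ∪ B) △ (A ∩ D) = {1,6,9,11,12,13}
((C ∪ B) △ (A ∩ D)) ∖ A = {6,9,11,12}
(((C ∪ B) △ (A ∩ D)) ∖ A)^c = {1,2,3,4,5,7,8,10,13}
C △ B = {1,4,5,9,12,13}
(C △ B) ∖ A = {9,12}
C ∩ ((C △ B) ∖ A) = {9,12}
{1,2,3,4,5,7,8,10,13} and {9,12} share no elements.

Yes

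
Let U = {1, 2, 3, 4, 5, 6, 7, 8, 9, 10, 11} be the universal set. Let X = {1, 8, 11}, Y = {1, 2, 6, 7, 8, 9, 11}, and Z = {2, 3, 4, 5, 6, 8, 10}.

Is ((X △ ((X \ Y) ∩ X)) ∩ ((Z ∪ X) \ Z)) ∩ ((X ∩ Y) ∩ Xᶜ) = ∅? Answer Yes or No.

Yes

X \ Y = {}
(X \ Y) ∩ X = {}
X △ ((X \ Y) ∩ X) = {1, 8, 11}
Z ∪ X = {1, 2, 3, 4, 5, 6, 8, 10, 11}
(Z ∪ X) \ Z = {1, 11}
(X △ ((X \ Y) ∩ X)) ∩ ((Z ∪ X) \ Z) = {1, 11}
X ∩ Y = {1, 8, 11}
Xᶜ = {2, 3, 4, 5, 6, 7, 9, 10}
(X ∩ Y) ∩ Xᶜ = {}
{1, 11} and {} share no elements.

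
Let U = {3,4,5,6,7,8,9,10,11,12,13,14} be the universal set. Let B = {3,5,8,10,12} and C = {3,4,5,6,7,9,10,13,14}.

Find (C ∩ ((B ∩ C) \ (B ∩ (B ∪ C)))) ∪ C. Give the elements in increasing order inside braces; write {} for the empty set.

{3,4,5,6,7,9,10,13,14}

B ∩ C = {3,5,10}
B ∪ C = {3,4,5,6,7,8,9,10,12,13,14}
B ∩ (B ∪ C) = {3,5,8,10,12}
(B ∩ C) \ (B ∩ (B ∪ C)) = {}
C ∩ ((B ∩ C) \ (B ∩ (B ∪ C))) = {}
(C ∩ ((B ∩ C) \ (B ∩ (B ∪ C)))) ∪ C = {3,4,5,6,7,9,10,13,14}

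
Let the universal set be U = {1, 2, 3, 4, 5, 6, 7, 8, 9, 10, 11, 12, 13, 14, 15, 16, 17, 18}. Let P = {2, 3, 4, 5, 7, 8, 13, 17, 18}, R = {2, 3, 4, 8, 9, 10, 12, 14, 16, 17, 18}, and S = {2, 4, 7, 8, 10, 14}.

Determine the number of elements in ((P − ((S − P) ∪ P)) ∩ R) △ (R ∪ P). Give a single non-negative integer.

S − P = {10, 14}
(S − P) ∪ P = {2, 3, 4, 5, 7, 8, 10, 13, 14, 17, 18}
P − ((S − P) ∪ P) = {}
(P − ((S − P) ∪ P)) ∩ R = {}
R ∪ P = {2, 3, 4, 5, 7, 8, 9, 10, 12, 13, 14, 16, 17, 18}
((P − ((S − P) ∪ P)) ∩ R) △ (R ∪ P) = {2, 3, 4, 5, 7, 8, 9, 10, 12, 13, 14, 16, 17, 18}
|((P − ((S − P) ∪ P)) ∩ R) △ (R ∪ P)| = 14

14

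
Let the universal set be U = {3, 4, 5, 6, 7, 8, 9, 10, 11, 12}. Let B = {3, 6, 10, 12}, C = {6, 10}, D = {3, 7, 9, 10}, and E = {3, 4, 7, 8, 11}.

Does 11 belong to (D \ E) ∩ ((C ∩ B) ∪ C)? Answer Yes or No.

No

11 ∉ D and 11 ∈ E, so 11 ∉ D \ E
11 ∉ C and 11 ∉ B, so 11 ∉ C ∩ B
11 ∉ (C ∩ B) and 11 ∉ C, so 11 ∉ (C ∩ B) ∪ C
11 ∉ (D \ E) and 11 ∉ ((C ∩ B) ∪ C), so 11 ∉ (D \ E) ∩ ((C ∩ B) ∪ C)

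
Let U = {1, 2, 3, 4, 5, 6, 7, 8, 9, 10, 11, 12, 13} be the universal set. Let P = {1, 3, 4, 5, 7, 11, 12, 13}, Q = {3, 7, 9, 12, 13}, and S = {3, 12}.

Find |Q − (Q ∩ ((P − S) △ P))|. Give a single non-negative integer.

P − S = {1, 4, 5, 7, 11, 13}
(P − S) △ P = {3, 12}
Q ∩ ((P − S) △ P) = {3, 12}
Q − (Q ∩ ((P − S) △ P)) = {7, 9, 13}
|Q − (Q ∩ ((P − S) △ P))| = 3

3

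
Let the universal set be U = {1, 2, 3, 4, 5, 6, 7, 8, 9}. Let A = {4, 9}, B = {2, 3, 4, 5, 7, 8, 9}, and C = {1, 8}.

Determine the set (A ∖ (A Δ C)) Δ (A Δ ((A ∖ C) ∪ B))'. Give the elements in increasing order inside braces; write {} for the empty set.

{1, 4, 6, 9}

A Δ C = {1, 4, 8, 9}
A ∖ (A Δ C) = {}
A ∖ C = {4, 9}
(A ∖ C) ∪ B = {2, 3, 4, 5, 7, 8, 9}
A Δ ((A ∖ C) ∪ B) = {2, 3, 5, 7, 8}
(A Δ ((A ∖ C) ∪ B))' = {1, 4, 6, 9}
(A ∖ (A Δ C)) Δ (A Δ ((A ∖ C) ∪ B))' = {1, 4, 6, 9}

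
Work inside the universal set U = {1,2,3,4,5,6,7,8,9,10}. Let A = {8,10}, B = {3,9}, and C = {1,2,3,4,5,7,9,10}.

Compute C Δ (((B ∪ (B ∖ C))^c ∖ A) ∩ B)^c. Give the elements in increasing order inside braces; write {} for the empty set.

B ∖ C = {}
B ∪ (B ∖ C) = {3,9}
(B ∪ (B ∖ C))^c = {1,2,4,5,6,7,8,10}
(B ∪ (B ∖ C))^c ∖ A = {1,2,4,5,6,7}
((B ∪ (B ∖ C))^c ∖ A) ∩ B = {}
(((B ∪ (B ∖ C))^c ∖ A) ∩ B)^c = {1,2,3,4,5,6,7,8,9,10}
C Δ (((B ∪ (B ∖ C))^c ∖ A) ∩ B)^c = {6,8}

{6,8}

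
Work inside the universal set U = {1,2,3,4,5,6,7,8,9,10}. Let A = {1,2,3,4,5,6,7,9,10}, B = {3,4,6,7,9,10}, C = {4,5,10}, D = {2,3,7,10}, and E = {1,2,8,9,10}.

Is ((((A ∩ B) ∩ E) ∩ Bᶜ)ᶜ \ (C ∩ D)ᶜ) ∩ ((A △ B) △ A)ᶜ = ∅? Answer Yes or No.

A ∩ B = {3,4,6,7,9,10}
(A ∩ B) ∩ E = {9,10}
Bᶜ = {1,2,5,8}
((A ∩ B) ∩ E) ∩ Bᶜ = {}
(((A ∩ B) ∩ E) ∩ Bᶜ)ᶜ = {1,2,3,4,5,6,7,8,9,10}
C ∩ D = {10}
(C ∩ D)ᶜ = {1,2,3,4,5,6,7,8,9}
(((A ∩ B) ∩ E) ∩ Bᶜ)ᶜ \ (C ∩ D)ᶜ = {10}
A △ B = {1,2,5}
(A △ B) △ A = {3,4,6,7,9,10}
((A △ B) △ A)ᶜ = {1,2,5,8}
{10} and {1,2,5,8} share no elements.

Yes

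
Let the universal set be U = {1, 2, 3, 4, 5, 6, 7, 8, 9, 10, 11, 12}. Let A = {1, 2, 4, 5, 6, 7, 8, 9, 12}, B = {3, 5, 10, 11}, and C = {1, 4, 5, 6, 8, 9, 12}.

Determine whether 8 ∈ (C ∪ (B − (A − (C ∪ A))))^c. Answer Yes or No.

No

8 ∈ C and 8 ∈ A, so 8 ∈ C ∪ A
8 ∈ A and 8 ∈ (C ∪ A), so 8 ∉ A − (C ∪ A)
8 ∉ B and 8 ∉ (A − (C ∪ A)), so 8 ∉ B − (A − (C ∪ A))
8 ∈ C and 8 ∉ (B − (A − (C ∪ A))), so 8 ∈ C ∪ (B − (A − (C ∪ A)))
8 ∉ (C ∪ (B − (A − (C ∪ A))))^c since 8 ∈ (C ∪ (B − (A − (C ∪ A))))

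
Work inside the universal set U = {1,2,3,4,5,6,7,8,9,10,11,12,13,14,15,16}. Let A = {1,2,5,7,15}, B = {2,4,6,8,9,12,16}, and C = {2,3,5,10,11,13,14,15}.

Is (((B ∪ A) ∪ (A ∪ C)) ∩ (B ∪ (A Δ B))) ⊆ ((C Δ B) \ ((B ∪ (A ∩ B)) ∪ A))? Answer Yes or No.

B ∪ A = {1,2,4,5,6,7,8,9,12,15,16}
A ∪ C = {1,2,3,5,7,10,11,13,14,15}
(B ∪ A) ∪ (A ∪ C) = {1,2,3,4,5,6,7,8,9,10,11,12,13,14,15,16}
A Δ B = {1,4,5,6,7,8,9,12,15,16}
B ∪ (A Δ B) = {1,2,4,5,6,7,8,9,12,15,16}
((B ∪ A) ∪ (A ∪ C)) ∩ (B ∪ (A Δ B)) = {1,2,4,5,6,7,8,9,12,15,16}
C Δ B = {3,4,5,6,8,9,10,11,12,13,14,15,16}
A ∩ B = {2}
B ∪ (A ∩ B) = {2,4,6,8,9,12,16}
(B ∪ (A ∩ B)) ∪ A = {1,2,4,5,6,7,8,9,12,15,16}
(C Δ B) \ ((B ∪ (A ∩ B)) ∪ A) = {3,10,11,13,14}
1 ∈ ((B ∪ A) ∪ (A ∪ C)) ∩ (B ∪ (A Δ B)) but 1 ∉ (C Δ B) \ ((B ∪ (A ∩ B)) ∪ A), so the inclusion fails.

No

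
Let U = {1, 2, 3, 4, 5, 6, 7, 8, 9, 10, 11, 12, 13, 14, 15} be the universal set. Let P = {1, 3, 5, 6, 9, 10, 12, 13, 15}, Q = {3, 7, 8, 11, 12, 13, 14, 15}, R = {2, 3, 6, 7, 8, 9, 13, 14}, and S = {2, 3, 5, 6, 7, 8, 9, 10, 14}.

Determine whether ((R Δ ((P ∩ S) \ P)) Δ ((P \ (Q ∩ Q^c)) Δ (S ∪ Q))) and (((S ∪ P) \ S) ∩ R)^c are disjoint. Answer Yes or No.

P ∩ S = {3, 5, 6, 9, 10}
(P ∩ S) \ P = {}
R Δ ((P ∩ S) \ P) = {2, 3, 6, 7, 8, 9, 13, 14}
Q^c = {1, 2, 4, 5, 6, 9, 10}
Q ∩ Q^c = {}
P \ (Q ∩ Q^c) = {1, 3, 5, 6, 9, 10, 12, 13, 15}
S ∪ Q = {2, 3, 5, 6, 7, 8, 9, 10, 11, 12, 13, 14, 15}
(P \ (Q ∩ Q^c)) Δ (S ∪ Q) = {1, 2, 7, 8, 11, 14}
(R Δ ((P ∩ S) \ P)) Δ ((P \ (Q ∩ Q^c)) Δ (S ∪ Q)) = {1, 3, 6, 9, 11, 13}
S ∪ P = {1, 2, 3, 5, 6, 7, 8, 9, 10, 12, 13, 14, 15}
(S ∪ P) \ S = {1, 12, 13, 15}
((S ∪ P) \ S) ∩ R = {13}
(((S ∪ P) \ S) ∩ R)^c = {1, 2, 3, 4, 5, 6, 7, 8, 9, 10, 11, 12, 14, 15}
1 lies in both, so they are not disjoint.

No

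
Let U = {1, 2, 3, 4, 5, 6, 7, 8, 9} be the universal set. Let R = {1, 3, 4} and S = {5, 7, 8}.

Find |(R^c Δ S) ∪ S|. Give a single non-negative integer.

6

R^c = {2, 5, 6, 7, 8, 9}
R^c Δ S = {2, 6, 9}
(R^c Δ S) ∪ S = {2, 5, 6, 7, 8, 9}
|(R^c Δ S) ∪ S| = 6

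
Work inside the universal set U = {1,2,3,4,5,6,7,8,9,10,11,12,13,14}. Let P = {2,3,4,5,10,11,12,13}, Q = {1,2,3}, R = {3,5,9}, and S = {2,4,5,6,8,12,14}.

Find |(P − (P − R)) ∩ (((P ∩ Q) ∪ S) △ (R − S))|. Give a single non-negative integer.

1

P − R = {2,4,10,11,12,13}
P − (P − R) = {3,5}
P ∩ Q = {2,3}
(P ∩ Q) ∪ S = {2,3,4,5,6,8,12,14}
R − S = {3,9}
((P ∩ Q) ∪ S) △ (R − S) = {2,4,5,6,8,9,12,14}
(P − (P − R)) ∩ (((P ∩ Q) ∪ S) △ (R − S)) = {5}
|(P − (P − R)) ∩ (((P ∩ Q) ∪ S) △ (R − S))| = 1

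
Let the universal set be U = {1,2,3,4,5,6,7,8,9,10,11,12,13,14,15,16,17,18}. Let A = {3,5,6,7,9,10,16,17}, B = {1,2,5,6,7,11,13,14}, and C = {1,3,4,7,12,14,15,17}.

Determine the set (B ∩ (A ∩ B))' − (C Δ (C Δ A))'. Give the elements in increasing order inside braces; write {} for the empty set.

{3,9,10,16,17}

A ∩ B = {5,6,7}
B ∩ (A ∩ B) = {5,6,7}
(B ∩ (A ∩ B))' = {1,2,3,4,8,9,10,11,12,13,14,15,16,17,18}
C Δ A = {1,4,5,6,9,10,12,14,15,16}
C Δ (C Δ A) = {3,5,6,7,9,10,16,17}
(C Δ (C Δ A))' = {1,2,4,8,11,12,13,14,15,18}
(B ∩ (A ∩ B))' − (C Δ (C Δ A))' = {3,9,10,16,17}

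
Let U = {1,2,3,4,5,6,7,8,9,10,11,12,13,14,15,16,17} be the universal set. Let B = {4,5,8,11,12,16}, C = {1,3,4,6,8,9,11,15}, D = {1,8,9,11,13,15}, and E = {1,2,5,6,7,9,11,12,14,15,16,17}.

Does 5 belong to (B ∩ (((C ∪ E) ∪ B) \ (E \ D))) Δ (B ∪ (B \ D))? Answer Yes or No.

5 ∉ C and 5 ∈ E, so 5 ∈ C ∪ E
5 ∈ (C ∪ E) and 5 ∈ B, so 5 ∈ (C ∪ E) ∪ B
5 ∈ E and 5 ∉ D, so 5 ∈ E \ D
5 ∈ ((C ∪ E) ∪ B) and 5 ∈ (E \ D), so 5 ∉ ((C ∪ E) ∪ B) \ (E \ D)
5 ∈ B and 5 ∉ (((C ∪ E) ∪ B) \ (E \ D)), so 5 ∉ B ∩ (((C ∪ E) ∪ B) \ (E \ D))
5 ∈ B and 5 ∉ D, so 5 ∈ B \ D
5 ∈ B and 5 ∈ (B \ D), so 5 ∈ B ∪ (B \ D)
5 ∉ (B ∩ (((C ∪ E) ∪ B) \ (E \ D))) and 5 ∈ (B ∪ (B \ D)), so 5 ∈ (B ∩ (((C ∪ E) ∪ B) \ (E \ D))) Δ (B ∪ (B \ D))

Yes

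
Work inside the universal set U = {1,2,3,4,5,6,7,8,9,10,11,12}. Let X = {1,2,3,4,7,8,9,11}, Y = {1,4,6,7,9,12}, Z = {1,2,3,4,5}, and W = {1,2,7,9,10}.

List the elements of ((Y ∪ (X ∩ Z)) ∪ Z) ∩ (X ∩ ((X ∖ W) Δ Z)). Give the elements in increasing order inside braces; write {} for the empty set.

{1,2}

X ∩ Z = {1,2,3,4}
Y ∪ (X ∩ Z) = {1,2,3,4,6,7,9,12}
(Y ∪ (X ∩ Z)) ∪ Z = {1,2,3,4,5,6,7,9,12}
X ∖ W = {3,4,8,11}
(X ∖ W) Δ Z = {1,2,5,8,11}
X ∩ ((X ∖ W) Δ Z) = {1,2,8,11}
((Y ∪ (X ∩ Z)) ∪ Z) ∩ (X ∩ ((X ∖ W) Δ Z)) = {1,2}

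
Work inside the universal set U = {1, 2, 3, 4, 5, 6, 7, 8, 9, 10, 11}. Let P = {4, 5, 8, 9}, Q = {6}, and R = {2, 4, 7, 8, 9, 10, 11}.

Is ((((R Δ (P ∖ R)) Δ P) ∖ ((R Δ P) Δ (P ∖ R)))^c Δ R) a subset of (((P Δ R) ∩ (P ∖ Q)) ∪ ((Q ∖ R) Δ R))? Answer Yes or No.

No

P ∖ R = {5}
R Δ (P ∖ R) = {2, 4, 5, 7, 8, 9, 10, 11}
(R Δ (P ∖ R)) Δ P = {2, 7, 10, 11}
R Δ P = {2, 5, 7, 10, 11}
(R Δ P) Δ (P ∖ R) = {2, 7, 10, 11}
((R Δ (P ∖ R)) Δ P) ∖ ((R Δ P) Δ (P ∖ R)) = {}
(((R Δ (P ∖ R)) Δ P) ∖ ((R Δ P) Δ (P ∖ R)))^c = {1, 2, 3, 4, 5, 6, 7, 8, 9, 10, 11}
(((R Δ (P ∖ R)) Δ P) ∖ ((R Δ P) Δ (P ∖ R)))^c Δ R = {1, 3, 5, 6}
P Δ R = {2, 5, 7, 10, 11}
P ∖ Q = {4, 5, 8, 9}
(P Δ R) ∩ (P ∖ Q) = {5}
Q ∖ R = {6}
(Q ∖ R) Δ R = {2, 4, 6, 7, 8, 9, 10, 11}
((P Δ R) ∩ (P ∖ Q)) ∪ ((Q ∖ R) Δ R) = {2, 4, 5, 6, 7, 8, 9, 10, 11}
1 ∈ (((R Δ (P ∖ R)) Δ P) ∖ ((R Δ P) Δ (P ∖ R)))^c Δ R but 1 ∉ ((P Δ R) ∩ (P ∖ Q)) ∪ ((Q ∖ R) Δ R), so the inclusion fails.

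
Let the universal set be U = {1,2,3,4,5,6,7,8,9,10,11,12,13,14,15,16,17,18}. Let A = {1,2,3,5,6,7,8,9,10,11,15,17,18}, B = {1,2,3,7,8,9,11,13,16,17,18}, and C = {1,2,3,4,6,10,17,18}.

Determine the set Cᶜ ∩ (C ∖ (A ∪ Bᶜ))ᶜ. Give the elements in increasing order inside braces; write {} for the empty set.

{5,7,8,9,11,12,13,14,15,16}

Cᶜ = {5,7,8,9,11,12,13,14,15,16}
Bᶜ = {4,5,6,10,12,14,15}
A ∪ Bᶜ = {1,2,3,4,5,6,7,8,9,10,11,12,14,15,17,18}
C ∖ (A ∪ Bᶜ) = {}
(C ∖ (A ∪ Bᶜ))ᶜ = {1,2,3,4,5,6,7,8,9,10,11,12,13,14,15,16,17,18}
Cᶜ ∩ (C ∖ (A ∪ Bᶜ))ᶜ = {5,7,8,9,11,12,13,14,15,16}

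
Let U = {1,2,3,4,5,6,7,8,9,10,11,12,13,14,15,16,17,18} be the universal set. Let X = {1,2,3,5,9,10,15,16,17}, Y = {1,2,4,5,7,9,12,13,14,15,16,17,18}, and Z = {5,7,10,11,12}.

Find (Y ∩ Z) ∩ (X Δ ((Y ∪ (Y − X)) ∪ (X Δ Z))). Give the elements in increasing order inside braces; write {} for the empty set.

{7,12}

Y ∩ Z = {5,7,12}
Y − X = {4,7,12,13,14,18}
Y ∪ (Y − X) = {1,2,4,5,7,9,12,13,14,15,16,17,18}
X Δ Z = {1,2,3,7,9,11,12,15,16,17}
(Y ∪ (Y − X)) ∪ (X Δ Z) = {1,2,3,4,5,7,9,11,12,13,14,15,16,17,18}
X Δ ((Y ∪ (Y − X)) ∪ (X Δ Z)) = {4,7,10,11,12,13,14,18}
(Y ∩ Z) ∩ (X Δ ((Y ∪ (Y − X)) ∪ (X Δ Z))) = {7,12}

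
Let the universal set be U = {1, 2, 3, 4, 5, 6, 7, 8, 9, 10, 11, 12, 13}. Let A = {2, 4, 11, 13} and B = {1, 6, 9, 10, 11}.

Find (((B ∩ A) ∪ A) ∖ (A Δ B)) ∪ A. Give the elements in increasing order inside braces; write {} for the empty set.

{2, 4, 11, 13}

B ∩ A = {11}
(B ∩ A) ∪ A = {2, 4, 11, 13}
A Δ B = {1, 2, 4, 6, 9, 10, 13}
((B ∩ A) ∪ A) ∖ (A Δ B) = {11}
(((B ∩ A) ∪ A) ∖ (A Δ B)) ∪ A = {2, 4, 11, 13}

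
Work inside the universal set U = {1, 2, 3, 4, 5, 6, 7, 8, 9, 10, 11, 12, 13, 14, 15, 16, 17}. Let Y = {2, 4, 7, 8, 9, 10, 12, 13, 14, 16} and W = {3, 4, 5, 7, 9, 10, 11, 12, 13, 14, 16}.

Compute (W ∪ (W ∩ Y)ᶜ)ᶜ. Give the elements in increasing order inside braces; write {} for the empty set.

W ∩ Y = {4, 7, 9, 10, 12, 13, 14, 16}
(W ∩ Y)ᶜ = {1, 2, 3, 5, 6, 8, 11, 15, 17}
W ∪ (W ∩ Y)ᶜ = {1, 2, 3, 4, 5, 6, 7, 8, 9, 10, 11, 12, 13, 14, 15, 16, 17}
(W ∪ (W ∩ Y)ᶜ)ᶜ = {}

{}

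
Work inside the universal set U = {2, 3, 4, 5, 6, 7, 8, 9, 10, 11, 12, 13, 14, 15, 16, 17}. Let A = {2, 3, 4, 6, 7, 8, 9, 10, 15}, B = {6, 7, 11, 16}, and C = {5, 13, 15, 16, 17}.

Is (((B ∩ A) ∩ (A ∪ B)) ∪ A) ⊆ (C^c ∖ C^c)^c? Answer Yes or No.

Yes

B ∩ A = {6, 7}
A ∪ B = {2, 3, 4, 6, 7, 8, 9, 10, 11, 15, 16}
(B ∩ A) ∩ (A ∪ B) = {6, 7}
((B ∩ A) ∩ (A ∪ B)) ∪ A = {2, 3, 4, 6, 7, 8, 9, 10, 15}
C^c = {2, 3, 4, 6, 7, 8, 9, 10, 11, 12, 14}
C^c ∖ C^c = {}
(C^c ∖ C^c)^c = {2, 3, 4, 5, 6, 7, 8, 9, 10, 11, 12, 13, 14, 15, 16, 17}
Every element of {2, 3, 4, 6, 7, 8, 9, 10, 15} is in {2, 3, 4, 5, 6, 7, 8, 9, 10, 11, 12, 13, 14, 15, 16, 17}, so ((B ∩ A) ∩ (A ∪ B)) ∪ A ⊆ (C^c ∖ C^c)^c.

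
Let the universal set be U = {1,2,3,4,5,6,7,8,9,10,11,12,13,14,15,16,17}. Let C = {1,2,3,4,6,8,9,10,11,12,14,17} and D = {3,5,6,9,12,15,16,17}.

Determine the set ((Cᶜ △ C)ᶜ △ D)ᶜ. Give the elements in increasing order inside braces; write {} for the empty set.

Cᶜ = {5,7,13,15,16}
Cᶜ △ C = {1,2,3,4,5,6,7,8,9,10,11,12,13,14,15,16,17}
(Cᶜ △ C)ᶜ = {}
(Cᶜ △ C)ᶜ △ D = {3,5,6,9,12,15,16,17}
((Cᶜ △ C)ᶜ △ D)ᶜ = {1,2,4,7,8,10,11,13,14}

{1,2,4,7,8,10,11,13,14}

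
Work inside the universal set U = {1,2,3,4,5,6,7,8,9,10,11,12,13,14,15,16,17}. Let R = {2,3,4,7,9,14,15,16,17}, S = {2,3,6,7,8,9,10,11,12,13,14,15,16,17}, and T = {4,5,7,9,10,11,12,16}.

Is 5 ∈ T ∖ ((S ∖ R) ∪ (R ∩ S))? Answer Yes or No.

Yes

5 ∉ S and 5 ∉ R, so 5 ∉ S ∖ R
5 ∉ R and 5 ∉ S, so 5 ∉ R ∩ S
5 ∉ (S ∖ R) and 5 ∉ (R ∩ S), so 5 ∉ (S ∖ R) ∪ (R ∩ S)
5 ∈ T and 5 ∉ ((S ∖ R) ∪ (R ∩ S)), so 5 ∈ T ∖ ((S ∖ R) ∪ (R ∩ S))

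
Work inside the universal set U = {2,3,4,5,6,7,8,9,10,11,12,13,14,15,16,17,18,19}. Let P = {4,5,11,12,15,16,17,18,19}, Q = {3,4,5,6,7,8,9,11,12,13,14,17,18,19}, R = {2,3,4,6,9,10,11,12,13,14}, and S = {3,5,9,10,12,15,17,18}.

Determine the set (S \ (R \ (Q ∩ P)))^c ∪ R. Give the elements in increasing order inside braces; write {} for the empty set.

Q ∩ P = {4,5,11,12,17,18,19}
R \ (Q ∩ P) = {2,3,6,9,10,13,14}
S \ (R \ (Q ∩ P)) = {5,12,15,17,18}
(S \ (R \ (Q ∩ P)))^c = {2,3,4,6,7,8,9,10,11,13,14,16,19}
(S \ (R \ (Q ∩ P)))^c ∪ R = {2,3,4,6,7,8,9,10,11,12,13,14,16,19}

{2,3,4,6,7,8,9,10,11,12,13,14,16,19}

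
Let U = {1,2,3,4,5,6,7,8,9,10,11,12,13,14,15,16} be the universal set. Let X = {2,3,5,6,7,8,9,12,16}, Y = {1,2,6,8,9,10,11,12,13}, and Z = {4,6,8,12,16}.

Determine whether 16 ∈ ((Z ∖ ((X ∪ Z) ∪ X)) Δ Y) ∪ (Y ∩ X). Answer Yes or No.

No

16 ∈ X and 16 ∈ Z, so 16 ∈ X ∪ Z
16 ∈ (X ∪ Z) and 16 ∈ X, so 16 ∈ (X ∪ Z) ∪ X
16 ∈ Z and 16 ∈ ((X ∪ Z) ∪ X), so 16 ∉ Z ∖ ((X ∪ Z) ∪ X)
16 ∉ (Z ∖ ((X ∪ Z) ∪ X)) and 16 ∉ Y, so 16 ∉ (Z ∖ ((X ∪ Z) ∪ X)) Δ Y
16 ∉ Y and 16 ∈ X, so 16 ∉ Y ∩ X
16 ∉ ((Z ∖ ((X ∪ Z) ∪ X)) Δ Y) and 16 ∉ (Y ∩ X), so 16 ∉ ((Z ∖ ((X ∪ Z) ∪ X)) Δ Y) ∪ (Y ∩ X)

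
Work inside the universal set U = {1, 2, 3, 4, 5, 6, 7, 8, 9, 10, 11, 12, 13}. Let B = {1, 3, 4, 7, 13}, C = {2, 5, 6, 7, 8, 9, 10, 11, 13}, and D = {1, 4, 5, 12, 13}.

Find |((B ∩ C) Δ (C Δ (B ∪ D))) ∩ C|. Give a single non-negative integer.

B ∩ C = {7, 13}
B ∪ D = {1, 3, 4, 5, 7, 12, 13}
C Δ (B ∪ D) = {1, 2, 3, 4, 6, 8, 9, 10, 11, 12}
(B ∩ C) Δ (C Δ (B ∪ D)) = {1, 2, 3, 4, 6, 7, 8, 9, 10, 11, 12, 13}
((B ∩ C) Δ (C Δ (B ∪ D))) ∩ C = {2, 6, 7, 8, 9, 10, 11, 13}
|((B ∩ C) Δ (C Δ (B ∪ D))) ∩ C| = 8

8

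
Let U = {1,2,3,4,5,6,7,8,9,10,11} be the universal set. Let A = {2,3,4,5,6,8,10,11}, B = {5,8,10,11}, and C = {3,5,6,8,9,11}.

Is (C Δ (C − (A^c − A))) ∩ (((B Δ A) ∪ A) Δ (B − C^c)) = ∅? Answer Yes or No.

Yes

A^c = {1,7,9}
A^c − A = {1,7,9}
C − (A^c − A) = {3,5,6,8,11}
C Δ (C − (A^c − A)) = {9}
B Δ A = {2,3,4,6}
(B Δ A) ∪ A = {2,3,4,5,6,8,10,11}
C^c = {1,2,4,7,10}
B − C^c = {5,8,11}
((B Δ A) ∪ A) Δ (B − C^c) = {2,3,4,6,10}
{9} and {2,3,4,6,10} share no elements.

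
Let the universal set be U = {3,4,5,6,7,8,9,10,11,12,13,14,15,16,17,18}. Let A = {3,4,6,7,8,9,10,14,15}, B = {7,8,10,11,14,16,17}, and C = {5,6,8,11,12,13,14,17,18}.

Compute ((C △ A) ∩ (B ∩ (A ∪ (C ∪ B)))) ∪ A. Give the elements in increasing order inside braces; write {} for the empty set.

{3,4,6,7,8,9,10,11,14,15,17}

C △ A = {3,4,5,7,9,10,11,12,13,15,17,18}
C ∪ B = {5,6,7,8,10,11,12,13,14,16,17,18}
A ∪ (C ∪ B) = {3,4,5,6,7,8,9,10,11,12,13,14,15,16,17,18}
B ∩ (A ∪ (C ∪ B)) = {7,8,10,11,14,16,17}
(C △ A) ∩ (B ∩ (A ∪ (C ∪ B))) = {7,10,11,17}
((C △ A) ∩ (B ∩ (A ∪ (C ∪ B)))) ∪ A = {3,4,6,7,8,9,10,11,14,15,17}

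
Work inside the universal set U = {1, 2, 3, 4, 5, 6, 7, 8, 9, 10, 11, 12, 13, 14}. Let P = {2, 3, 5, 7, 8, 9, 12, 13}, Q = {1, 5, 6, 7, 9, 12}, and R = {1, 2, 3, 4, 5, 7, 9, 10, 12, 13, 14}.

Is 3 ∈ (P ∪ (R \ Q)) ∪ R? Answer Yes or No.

Yes

3 ∈ R and 3 ∉ Q, so 3 ∈ R \ Q
3 ∈ P and 3 ∈ (R \ Q), so 3 ∈ P ∪ (R \ Q)
3 ∈ (P ∪ (R \ Q)) and 3 ∈ R, so 3 ∈ (P ∪ (R \ Q)) ∪ R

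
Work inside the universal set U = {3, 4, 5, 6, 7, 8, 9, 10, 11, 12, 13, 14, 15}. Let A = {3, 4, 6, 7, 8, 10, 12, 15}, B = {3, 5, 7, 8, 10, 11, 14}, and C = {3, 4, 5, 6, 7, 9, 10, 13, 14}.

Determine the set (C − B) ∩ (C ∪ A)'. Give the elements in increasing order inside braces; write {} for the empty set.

{}

C − B = {4, 6, 9, 13}
C ∪ A = {3, 4, 5, 6, 7, 8, 9, 10, 12, 13, 14, 15}
(C ∪ A)' = {11}
(C − B) ∩ (C ∪ A)' = {}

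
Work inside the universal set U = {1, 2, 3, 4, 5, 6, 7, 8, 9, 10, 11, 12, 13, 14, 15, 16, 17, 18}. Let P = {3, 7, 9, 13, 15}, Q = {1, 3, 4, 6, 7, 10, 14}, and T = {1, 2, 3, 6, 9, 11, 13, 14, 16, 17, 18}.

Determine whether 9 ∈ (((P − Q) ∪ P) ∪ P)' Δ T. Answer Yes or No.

Yes

9 ∈ P and 9 ∉ Q, so 9 ∈ P − Q
9 ∈ (P − Q) and 9 ∈ P, so 9 ∈ (P − Q) ∪ P
9 ∈ ((P − Q) ∪ P) and 9 ∈ P, so 9 ∈ ((P − Q) ∪ P) ∪ P
9 ∉ (((P − Q) ∪ P) ∪ P)' since 9 ∈ (((P − Q) ∪ P) ∪ P)
9 ∉ (((P − Q) ∪ P) ∪ P)' and 9 ∈ T, so 9 ∈ (((P − Q) ∪ P) ∪ P)' Δ T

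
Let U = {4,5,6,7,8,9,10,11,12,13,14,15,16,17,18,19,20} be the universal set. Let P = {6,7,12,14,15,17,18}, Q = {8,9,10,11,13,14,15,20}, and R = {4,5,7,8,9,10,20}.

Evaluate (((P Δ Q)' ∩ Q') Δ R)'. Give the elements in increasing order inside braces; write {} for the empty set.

{4,5,6,11,12,13,14,15,17,18}

P Δ Q = {6,7,8,9,10,11,12,13,17,18,20}
(P Δ Q)' = {4,5,14,15,16,19}
Q' = {4,5,6,7,12,16,17,18,19}
(P Δ Q)' ∩ Q' = {4,5,16,19}
((P Δ Q)' ∩ Q') Δ R = {7,8,9,10,16,19,20}
(((P Δ Q)' ∩ Q') Δ R)' = {4,5,6,11,12,13,14,15,17,18}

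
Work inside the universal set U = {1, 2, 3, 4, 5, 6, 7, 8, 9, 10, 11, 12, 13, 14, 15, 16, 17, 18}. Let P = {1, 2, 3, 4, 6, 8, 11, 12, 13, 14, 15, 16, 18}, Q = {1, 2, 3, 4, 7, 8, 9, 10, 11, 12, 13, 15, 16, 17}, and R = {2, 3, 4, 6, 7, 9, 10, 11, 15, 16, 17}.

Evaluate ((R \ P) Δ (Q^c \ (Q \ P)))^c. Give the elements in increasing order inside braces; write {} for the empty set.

R \ P = {7, 9, 10, 17}
Q^c = {5, 6, 14, 18}
Q \ P = {7, 9, 10, 17}
Q^c \ (Q \ P) = {5, 6, 14, 18}
(R \ P) Δ (Q^c \ (Q \ P)) = {5, 6, 7, 9, 10, 14, 17, 18}
((R \ P) Δ (Q^c \ (Q \ P)))^c = {1, 2, 3, 4, 8, 11, 12, 13, 15, 16}

{1, 2, 3, 4, 8, 11, 12, 13, 15, 16}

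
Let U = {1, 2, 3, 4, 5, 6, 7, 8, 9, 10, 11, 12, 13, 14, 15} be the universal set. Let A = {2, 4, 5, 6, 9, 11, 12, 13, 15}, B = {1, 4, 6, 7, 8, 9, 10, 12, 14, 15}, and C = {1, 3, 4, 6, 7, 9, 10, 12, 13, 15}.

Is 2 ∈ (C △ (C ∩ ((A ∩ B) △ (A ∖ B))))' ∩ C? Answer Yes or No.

2 ∈ A and 2 ∉ B, so 2 ∉ A ∩ B
2 ∈ A and 2 ∉ B, so 2 ∈ A ∖ B
2 ∉ (A ∩ B) and 2 ∈ (A ∖ B), so 2 ∈ (A ∩ B) △ (A ∖ B)
2 ∉ C and 2 ∈ ((A ∩ B) △ (A ∖ B)), so 2 ∉ C ∩ ((A ∩ B) △ (A ∖ B))
2 ∉ C and 2 ∉ (C ∩ ((A ∩ B) △ (A ∖ B))), so 2 ∉ C △ (C ∩ ((A ∩ B) △ (A ∖ B)))
2 ∈ (C △ (C ∩ ((A ∩ B) △ (A ∖ B))))' since 2 ∉ (C △ (C ∩ ((A ∩ B) △ (A ∖ B))))
2 ∈ (C △ (C ∩ ((A ∩ B) △ (A ∖ B))))' and 2 ∉ C, so 2 ∉ (C △ (C ∩ ((A ∩ B) △ (A ∖ B))))' ∩ C

No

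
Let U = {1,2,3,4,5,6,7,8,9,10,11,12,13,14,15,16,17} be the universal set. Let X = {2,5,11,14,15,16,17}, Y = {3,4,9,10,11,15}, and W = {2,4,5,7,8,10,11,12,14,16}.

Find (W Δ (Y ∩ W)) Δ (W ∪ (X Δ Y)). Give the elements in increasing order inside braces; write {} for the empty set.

{3,4,9,10,11,17}

Y ∩ W = {4,10,11}
W Δ (Y ∩ W) = {2,5,7,8,12,14,16}
X Δ Y = {2,3,4,5,9,10,14,16,17}
W ∪ (X Δ Y) = {2,3,4,5,7,8,9,10,11,12,14,16,17}
(W Δ (Y ∩ W)) Δ (W ∪ (X Δ Y)) = {3,4,9,10,11,17}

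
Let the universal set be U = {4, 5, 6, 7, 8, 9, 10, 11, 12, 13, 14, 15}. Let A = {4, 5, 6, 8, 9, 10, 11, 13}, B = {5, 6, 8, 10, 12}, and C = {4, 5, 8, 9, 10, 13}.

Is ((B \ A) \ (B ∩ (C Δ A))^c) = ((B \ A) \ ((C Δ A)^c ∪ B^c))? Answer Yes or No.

B \ A = {12}
C Δ A = {6, 11}
B ∩ (C Δ A) = {6}
(B ∩ (C Δ A))^c = {4, 5, 7, 8, 9, 10, 11, 12, 13, 14, 15}
(B \ A) \ (B ∩ (C Δ A))^c = {}
(C Δ A)^c = {4, 5, 7, 8, 9, 10, 12, 13, 14, 15}
B^c = {4, 7, 9, 11, 13, 14, 15}
(C Δ A)^c ∪ B^c = {4, 5, 7, 8, 9, 10, 11, 12, 13, 14, 15}
(B \ A) \ ((C Δ A)^c ∪ B^c) = {}
Both equal {}, so (B \ A) \ (B ∩ (C Δ A))^c = (B \ A) \ ((C Δ A)^c ∪ B^c).

Yes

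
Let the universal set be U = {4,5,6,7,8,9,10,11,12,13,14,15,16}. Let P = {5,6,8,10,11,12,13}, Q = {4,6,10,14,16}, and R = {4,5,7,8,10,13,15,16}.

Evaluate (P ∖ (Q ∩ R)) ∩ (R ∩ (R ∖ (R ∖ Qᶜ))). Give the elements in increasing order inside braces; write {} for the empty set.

{5,8,13}

Q ∩ R = {4,10,16}
P ∖ (Q ∩ R) = {5,6,8,11,12,13}
Qᶜ = {5,7,8,9,11,12,13,15}
R ∖ Qᶜ = {4,10,16}
R ∖ (R ∖ Qᶜ) = {5,7,8,13,15}
R ∩ (R ∖ (R ∖ Qᶜ)) = {5,7,8,13,15}
(P ∖ (Q ∩ R)) ∩ (R ∩ (R ∖ (R ∖ Qᶜ))) = {5,8,13}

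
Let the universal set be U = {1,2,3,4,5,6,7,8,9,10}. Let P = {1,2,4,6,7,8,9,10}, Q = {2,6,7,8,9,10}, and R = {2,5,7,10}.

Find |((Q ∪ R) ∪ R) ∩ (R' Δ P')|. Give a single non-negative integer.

4

Q ∪ R = {2,5,6,7,8,9,10}
(Q ∪ R) ∪ R = {2,5,6,7,8,9,10}
R' = {1,3,4,6,8,9}
P' = {3,5}
R' Δ P' = {1,4,5,6,8,9}
((Q ∪ R) ∪ R) ∩ (R' Δ P') = {5,6,8,9}
|((Q ∪ R) ∪ R) ∩ (R' Δ P')| = 4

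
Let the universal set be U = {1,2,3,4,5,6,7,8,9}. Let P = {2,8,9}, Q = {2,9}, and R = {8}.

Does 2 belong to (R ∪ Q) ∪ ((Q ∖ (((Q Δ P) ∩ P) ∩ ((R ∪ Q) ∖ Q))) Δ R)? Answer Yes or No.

Yes

2 ∉ R and 2 ∈ Q, so 2 ∈ R ∪ Q
2 ∈ Q and 2 ∈ P, so 2 ∉ Q Δ P
2 ∉ (Q Δ P) and 2 ∈ P, so 2 ∉ (Q Δ P) ∩ P
2 ∉ R and 2 ∈ Q, so 2 ∈ R ∪ Q
2 ∈ (R ∪ Q) and 2 ∈ Q, so 2 ∉ (R ∪ Q) ∖ Q
2 ∉ ((Q Δ P) ∩ P) and 2 ∉ ((R ∪ Q) ∖ Q), so 2 ∉ ((Q Δ P) ∩ P) ∩ ((R ∪ Q) ∖ Q)
2 ∈ Q and 2 ∉ (((Q Δ P) ∩ P) ∩ ((R ∪ Q) ∖ Q)), so 2 ∈ Q ∖ (((Q Δ P) ∩ P) ∩ ((R ∪ Q) ∖ Q))
2 ∈ (Q ∖ (((Q Δ P) ∩ P) ∩ ((R ∪ Q) ∖ Q))) and 2 ∉ R, so 2 ∈ (Q ∖ (((Q Δ P) ∩ P) ∩ ((R ∪ Q) ∖ Q))) Δ R
2 ∈ (R ∪ Q) and 2 ∈ ((Q ∖ (((Q Δ P) ∩ P) ∩ ((R ∪ Q) ∖ Q))) Δ R), so 2 ∈ (R ∪ Q) ∪ ((Q ∖ (((Q Δ P) ∩ P) ∩ ((R ∪ Q) ∖ Q))) Δ R)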